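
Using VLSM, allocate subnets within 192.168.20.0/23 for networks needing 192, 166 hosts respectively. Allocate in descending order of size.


192 hosts -> /24 (254 usable): 192.168.20.0/24
166 hosts -> /24 (254 usable): 192.168.21.0/24
Allocation: 192.168.20.0/24 (192 hosts, 254 usable); 192.168.21.0/24 (166 hosts, 254 usable)


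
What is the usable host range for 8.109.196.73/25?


Network: 8.109.196.0
Broadcast: 8.109.196.127
First usable = network + 1
Last usable = broadcast - 1
Range: 8.109.196.1 to 8.109.196.126


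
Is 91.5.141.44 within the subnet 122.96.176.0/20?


Subnet network: 122.96.176.0
Test IP AND mask: 91.5.128.0
No, 91.5.141.44 is not in 122.96.176.0/20


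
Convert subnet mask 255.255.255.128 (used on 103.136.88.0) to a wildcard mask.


Subnet mask: 255.255.255.128
Wildcard = 255.255.255.255 - subnet mask
255 - 255 = 0
255 - 255 = 0
255 - 255 = 0
255 - 128 = 127
Wildcard: 0.0.0.127


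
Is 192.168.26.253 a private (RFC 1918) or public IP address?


RFC 1918 private ranges:
  10.0.0.0/8 (10.0.0.0 - 10.255.255.255)
  172.16.0.0/12 (172.16.0.0 - 172.31.255.255)
  192.168.0.0/16 (192.168.0.0 - 192.168.255.255)
Private (in 192.168.0.0/16)


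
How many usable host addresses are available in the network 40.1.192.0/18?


Host bits = 32 - 18 = 14
Total addresses = 2^14 = 16384
Usable = total - 2 (network and broadcast)
Usable hosts: 16382


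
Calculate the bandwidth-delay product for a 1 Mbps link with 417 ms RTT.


BDP = bandwidth * RTT
= 1 Mbps * 417 ms
= 1 * 1e6 * 417 / 1000 bits
= 417000 bits
= 52125 bytes
= 50.9033 KB
BDP = 417000 bits (52125 bytes)


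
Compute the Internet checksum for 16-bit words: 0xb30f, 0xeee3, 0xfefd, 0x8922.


Sum all words (with carry folding):
+ 0xb30f = 0xb30f
+ 0xeee3 = 0xa1f3
+ 0xfefd = 0xa0f1
+ 0x8922 = 0x2a14
One's complement: ~0x2a14
Checksum = 0xd5eb


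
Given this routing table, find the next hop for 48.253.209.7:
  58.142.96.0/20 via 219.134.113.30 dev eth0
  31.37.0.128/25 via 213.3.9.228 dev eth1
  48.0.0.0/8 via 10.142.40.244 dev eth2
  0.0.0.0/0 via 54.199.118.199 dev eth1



Longest prefix match for 48.253.209.7:
  /20 58.142.96.0: no
  /25 31.37.0.128: no
  /8 48.0.0.0: MATCH
  /0 0.0.0.0: MATCH
Selected: next-hop 10.142.40.244 via eth2 (matched /8)


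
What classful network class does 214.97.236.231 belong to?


First octet: 214
Binary: 11010110
110xxxxx -> Class C (192-223)
Class C, default mask 255.255.255.0 (/24)


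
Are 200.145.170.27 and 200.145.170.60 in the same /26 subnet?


Mask: 255.255.255.192
200.145.170.27 AND mask = 200.145.170.0
200.145.170.60 AND mask = 200.145.170.0
Yes, same subnet (200.145.170.0)


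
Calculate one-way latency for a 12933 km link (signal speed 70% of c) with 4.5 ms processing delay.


Speed = 0.7 * 3e5 km/s = 210000 km/s
Propagation delay = 12933 / 210000 = 0.0616 s = 61.5857 ms
Processing delay = 4.5 ms
Total one-way latency = 66.0857 ms


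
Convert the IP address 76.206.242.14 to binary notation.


76 = 01001100
206 = 11001110
242 = 11110010
14 = 00001110
Binary: 01001100.11001110.11110010.00001110


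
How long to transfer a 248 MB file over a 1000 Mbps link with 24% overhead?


Effective throughput = 1000 * (1 - 24/100) = 760 Mbps
File size in Mb = 248 * 8 = 1984 Mb
Time = 1984 / 760
Time = 2.6105 seconds


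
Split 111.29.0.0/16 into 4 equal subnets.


New prefix = 16 + 2 = 18
Each subnet has 16384 addresses
  111.29.0.0/18
  111.29.64.0/18
  111.29.128.0/18
  111.29.192.0/18
Subnets: 111.29.0.0/18, 111.29.64.0/18, 111.29.128.0/18, 111.29.192.0/18


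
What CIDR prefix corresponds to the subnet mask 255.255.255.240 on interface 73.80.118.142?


Binary: 11111111.11111111.11111111.11110000
Count leading 1s
Prefix: /28


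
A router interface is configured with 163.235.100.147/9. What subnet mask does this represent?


/9 means 9 network bits, 23 host bits
Binary: 11111111100000000000000000000000
Mask: 255.128.0.0


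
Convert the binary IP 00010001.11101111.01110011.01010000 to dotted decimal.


00010001 = 17
11101111 = 239
01110011 = 115
01010000 = 80
IP: 17.239.115.80


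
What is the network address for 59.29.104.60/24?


IP:   00111011.00011101.01101000.00111100
Mask: 11111111.11111111.11111111.00000000
AND operation:
Net:  00111011.00011101.01101000.00000000
Network: 59.29.104.0/24


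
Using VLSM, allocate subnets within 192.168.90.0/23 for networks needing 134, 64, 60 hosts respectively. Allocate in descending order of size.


134 hosts -> /24 (254 usable): 192.168.90.0/24
64 hosts -> /25 (126 usable): 192.168.91.0/25
60 hosts -> /26 (62 usable): 192.168.91.128/26
Allocation: 192.168.90.0/24 (134 hosts, 254 usable); 192.168.91.0/25 (64 hosts, 126 usable); 192.168.91.128/26 (60 hosts, 62 usable)


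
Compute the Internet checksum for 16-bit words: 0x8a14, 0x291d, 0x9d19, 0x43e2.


Sum all words (with carry folding):
+ 0x8a14 = 0x8a14
+ 0x291d = 0xb331
+ 0x9d19 = 0x504b
+ 0x43e2 = 0x942d
One's complement: ~0x942d
Checksum = 0x6bd2


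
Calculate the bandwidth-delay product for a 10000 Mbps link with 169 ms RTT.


BDP = bandwidth * RTT
= 10000 Mbps * 169 ms
= 10000 * 1e6 * 169 / 1000 bits
= 1690000000 bits
= 211250000 bytes
= 206298.8281 KB
BDP = 1690000000 bits (211250000 bytes)


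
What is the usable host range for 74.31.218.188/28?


Network: 74.31.218.176
Broadcast: 74.31.218.191
First usable = network + 1
Last usable = broadcast - 1
Range: 74.31.218.177 to 74.31.218.190


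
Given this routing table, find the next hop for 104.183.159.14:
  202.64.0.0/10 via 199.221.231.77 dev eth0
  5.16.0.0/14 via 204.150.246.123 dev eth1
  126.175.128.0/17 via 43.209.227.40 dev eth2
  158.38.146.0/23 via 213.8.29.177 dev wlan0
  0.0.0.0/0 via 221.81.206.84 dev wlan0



Longest prefix match for 104.183.159.14:
  /10 202.64.0.0: no
  /14 5.16.0.0: no
  /17 126.175.128.0: no
  /23 158.38.146.0: no
  /0 0.0.0.0: MATCH
Selected: next-hop 221.81.206.84 via wlan0 (matched /0)


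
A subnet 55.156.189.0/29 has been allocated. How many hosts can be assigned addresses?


Host bits = 32 - 29 = 3
Total addresses = 2^3 = 8
Usable = total - 2 (network and broadcast)
Usable hosts: 6


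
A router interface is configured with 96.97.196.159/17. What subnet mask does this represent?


/17 means 17 network bits, 15 host bits
Binary: 11111111111111111000000000000000
Mask: 255.255.128.0


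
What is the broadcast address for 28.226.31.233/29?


Network: 28.226.31.232/29
Host bits = 3
Set all host bits to 1:
Broadcast: 28.226.31.239


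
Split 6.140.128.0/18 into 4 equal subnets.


New prefix = 18 + 2 = 20
Each subnet has 4096 addresses
  6.140.128.0/20
  6.140.144.0/20
  6.140.160.0/20
  6.140.176.0/20
Subnets: 6.140.128.0/20, 6.140.144.0/20, 6.140.160.0/20, 6.140.176.0/20


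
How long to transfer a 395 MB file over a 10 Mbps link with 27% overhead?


Effective throughput = 10 * (1 - 27/100) = 7.3 Mbps
File size in Mb = 395 * 8 = 3160 Mb
Time = 3160 / 7.3
Time = 432.8767 seconds


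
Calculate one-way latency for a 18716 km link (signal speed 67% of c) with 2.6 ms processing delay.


Speed = 0.67 * 3e5 km/s = 201000 km/s
Propagation delay = 18716 / 201000 = 0.0931 s = 93.1144 ms
Processing delay = 2.6 ms
Total one-way latency = 95.7144 ms


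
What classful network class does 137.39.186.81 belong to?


First octet: 137
Binary: 10001001
10xxxxxx -> Class B (128-191)
Class B, default mask 255.255.0.0 (/16)


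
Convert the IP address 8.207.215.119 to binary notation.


8 = 00001000
207 = 11001111
215 = 11010111
119 = 01110111
Binary: 00001000.11001111.11010111.01110111


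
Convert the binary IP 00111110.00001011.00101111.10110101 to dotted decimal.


00111110 = 62
00001011 = 11
00101111 = 47
10110101 = 181
IP: 62.11.47.181


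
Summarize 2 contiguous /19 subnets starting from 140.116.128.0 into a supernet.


Original prefix: /19
Number of subnets: 2 = 2^1
New prefix = 19 - 1 = 18
Supernet: 140.116.128.0/18


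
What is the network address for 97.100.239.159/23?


IP:   01100001.01100100.11101111.10011111
Mask: 11111111.11111111.11111110.00000000
AND operation:
Net:  01100001.01100100.11101110.00000000
Network: 97.100.238.0/23


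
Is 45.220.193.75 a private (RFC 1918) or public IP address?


RFC 1918 private ranges:
  10.0.0.0/8 (10.0.0.0 - 10.255.255.255)
  172.16.0.0/12 (172.16.0.0 - 172.31.255.255)
  192.168.0.0/16 (192.168.0.0 - 192.168.255.255)
Public (not in any RFC 1918 range)


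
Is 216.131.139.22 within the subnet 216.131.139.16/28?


Subnet network: 216.131.139.16
Test IP AND mask: 216.131.139.16
Yes, 216.131.139.22 is in 216.131.139.16/28


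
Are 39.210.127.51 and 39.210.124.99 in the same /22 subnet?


Mask: 255.255.252.0
39.210.127.51 AND mask = 39.210.124.0
39.210.124.99 AND mask = 39.210.124.0
Yes, same subnet (39.210.124.0)


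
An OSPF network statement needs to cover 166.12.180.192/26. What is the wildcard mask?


Subnet mask: 255.255.255.192
Wildcard = 255.255.255.255 - subnet mask
255 - 255 = 0
255 - 255 = 0
255 - 255 = 0
255 - 192 = 63
Wildcard: 0.0.0.63


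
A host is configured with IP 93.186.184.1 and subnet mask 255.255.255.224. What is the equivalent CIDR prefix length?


Binary: 11111111.11111111.11111111.11100000
Count leading 1s
Prefix: /27


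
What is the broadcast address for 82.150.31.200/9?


Network: 82.128.0.0/9
Host bits = 23
Set all host bits to 1:
Broadcast: 82.255.255.255


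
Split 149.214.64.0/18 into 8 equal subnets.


New prefix = 18 + 3 = 21
Each subnet has 2048 addresses
  149.214.64.0/21
  149.214.72.0/21
  149.214.80.0/21
  149.214.88.0/21
  149.214.96.0/21
  149.214.104.0/21
  149.214.112.0/21
  149.214.120.0/21
Subnets: 149.214.64.0/21, 149.214.72.0/21, 149.214.80.0/21, 149.214.88.0/21, 149.214.96.0/21, 149.214.104.0/21, 149.214.112.0/21, 149.214.120.0/21


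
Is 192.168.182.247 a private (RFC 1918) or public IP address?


RFC 1918 private ranges:
  10.0.0.0/8 (10.0.0.0 - 10.255.255.255)
  172.16.0.0/12 (172.16.0.0 - 172.31.255.255)
  192.168.0.0/16 (192.168.0.0 - 192.168.255.255)
Private (in 192.168.0.0/16)


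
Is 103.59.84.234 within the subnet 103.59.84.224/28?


Subnet network: 103.59.84.224
Test IP AND mask: 103.59.84.224
Yes, 103.59.84.234 is in 103.59.84.224/28


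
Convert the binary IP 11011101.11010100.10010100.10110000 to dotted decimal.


11011101 = 221
11010100 = 212
10010100 = 148
10110000 = 176
IP: 221.212.148.176


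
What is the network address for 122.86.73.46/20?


IP:   01111010.01010110.01001001.00101110
Mask: 11111111.11111111.11110000.00000000
AND operation:
Net:  01111010.01010110.01000000.00000000
Network: 122.86.64.0/20


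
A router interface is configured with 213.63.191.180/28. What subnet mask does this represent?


/28 means 28 network bits, 4 host bits
Binary: 11111111111111111111111111110000
Mask: 255.255.255.240


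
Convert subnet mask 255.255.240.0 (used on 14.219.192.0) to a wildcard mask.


Subnet mask: 255.255.240.0
Wildcard = 255.255.255.255 - subnet mask
255 - 255 = 0
255 - 255 = 0
255 - 240 = 15
255 - 0 = 255
Wildcard: 0.0.15.255


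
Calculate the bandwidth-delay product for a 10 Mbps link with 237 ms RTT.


BDP = bandwidth * RTT
= 10 Mbps * 237 ms
= 10 * 1e6 * 237 / 1000 bits
= 2370000 bits
= 296250 bytes
= 289.3066 KB
BDP = 2370000 bits (296250 bytes)


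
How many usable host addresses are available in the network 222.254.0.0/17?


Host bits = 32 - 17 = 15
Total addresses = 2^15 = 32768
Usable = total - 2 (network and broadcast)
Usable hosts: 32766


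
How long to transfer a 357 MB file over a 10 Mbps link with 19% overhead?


Effective throughput = 10 * (1 - 19/100) = 8.1 Mbps
File size in Mb = 357 * 8 = 2856 Mb
Time = 2856 / 8.1
Time = 352.5926 seconds


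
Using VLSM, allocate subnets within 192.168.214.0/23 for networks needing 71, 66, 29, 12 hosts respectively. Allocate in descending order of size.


71 hosts -> /25 (126 usable): 192.168.214.0/25
66 hosts -> /25 (126 usable): 192.168.214.128/25
29 hosts -> /27 (30 usable): 192.168.215.0/27
12 hosts -> /28 (14 usable): 192.168.215.32/28
Allocation: 192.168.214.0/25 (71 hosts, 126 usable); 192.168.214.128/25 (66 hosts, 126 usable); 192.168.215.0/27 (29 hosts, 30 usable); 192.168.215.32/28 (12 hosts, 14 usable)


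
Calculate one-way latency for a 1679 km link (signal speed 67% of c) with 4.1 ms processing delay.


Speed = 0.67 * 3e5 km/s = 201000 km/s
Propagation delay = 1679 / 201000 = 0.0084 s = 8.3532 ms
Processing delay = 4.1 ms
Total one-way latency = 12.4532 ms


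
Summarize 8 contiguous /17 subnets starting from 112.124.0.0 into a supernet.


Original prefix: /17
Number of subnets: 8 = 2^3
New prefix = 17 - 3 = 14
Supernet: 112.124.0.0/14


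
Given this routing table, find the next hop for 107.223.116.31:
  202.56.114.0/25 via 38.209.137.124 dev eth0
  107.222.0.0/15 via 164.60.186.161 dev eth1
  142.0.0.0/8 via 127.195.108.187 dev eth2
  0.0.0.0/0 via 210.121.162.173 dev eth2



Longest prefix match for 107.223.116.31:
  /25 202.56.114.0: no
  /15 107.222.0.0: MATCH
  /8 142.0.0.0: no
  /0 0.0.0.0: MATCH
Selected: next-hop 164.60.186.161 via eth1 (matched /15)


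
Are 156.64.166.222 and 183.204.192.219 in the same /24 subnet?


Mask: 255.255.255.0
156.64.166.222 AND mask = 156.64.166.0
183.204.192.219 AND mask = 183.204.192.0
No, different subnets (156.64.166.0 vs 183.204.192.0)


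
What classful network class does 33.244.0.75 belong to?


First octet: 33
Binary: 00100001
0xxxxxxx -> Class A (1-126)
Class A, default mask 255.0.0.0 (/8)


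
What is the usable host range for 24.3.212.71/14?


Network: 24.0.0.0
Broadcast: 24.3.255.255
First usable = network + 1
Last usable = broadcast - 1
Range: 24.0.0.1 to 24.3.255.254


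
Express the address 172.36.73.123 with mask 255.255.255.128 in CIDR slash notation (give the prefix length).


Binary: 11111111.11111111.11111111.10000000
Count leading 1s
Prefix: /25


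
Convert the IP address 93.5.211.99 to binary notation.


93 = 01011101
5 = 00000101
211 = 11010011
99 = 01100011
Binary: 01011101.00000101.11010011.01100011


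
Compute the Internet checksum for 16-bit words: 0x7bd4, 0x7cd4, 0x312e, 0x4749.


Sum all words (with carry folding):
+ 0x7bd4 = 0x7bd4
+ 0x7cd4 = 0xf8a8
+ 0x312e = 0x29d7
+ 0x4749 = 0x7120
One's complement: ~0x7120
Checksum = 0x8edf


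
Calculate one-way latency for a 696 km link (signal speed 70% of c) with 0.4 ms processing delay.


Speed = 0.7 * 3e5 km/s = 210000 km/s
Propagation delay = 696 / 210000 = 0.0033 s = 3.3143 ms
Processing delay = 0.4 ms
Total one-way latency = 3.7143 ms


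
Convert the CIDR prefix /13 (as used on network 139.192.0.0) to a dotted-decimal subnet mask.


/13 means 13 network bits, 19 host bits
Binary: 11111111111110000000000000000000
Mask: 255.248.0.0


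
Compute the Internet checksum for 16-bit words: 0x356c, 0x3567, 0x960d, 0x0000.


Sum all words (with carry folding):
+ 0x356c = 0x356c
+ 0x3567 = 0x6ad3
+ 0x960d = 0x00e1
+ 0x0000 = 0x00e1
One's complement: ~0x00e1
Checksum = 0xff1e


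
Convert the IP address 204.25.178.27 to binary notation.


204 = 11001100
25 = 00011001
178 = 10110010
27 = 00011011
Binary: 11001100.00011001.10110010.00011011


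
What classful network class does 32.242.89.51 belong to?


First octet: 32
Binary: 00100000
0xxxxxxx -> Class A (1-126)
Class A, default mask 255.0.0.0 (/8)


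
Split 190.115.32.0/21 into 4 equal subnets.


New prefix = 21 + 2 = 23
Each subnet has 512 addresses
  190.115.32.0/23
  190.115.34.0/23
  190.115.36.0/23
  190.115.38.0/23
Subnets: 190.115.32.0/23, 190.115.34.0/23, 190.115.36.0/23, 190.115.38.0/23


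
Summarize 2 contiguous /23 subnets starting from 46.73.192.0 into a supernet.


Original prefix: /23
Number of subnets: 2 = 2^1
New prefix = 23 - 1 = 22
Supernet: 46.73.192.0/22


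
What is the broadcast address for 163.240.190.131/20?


Network: 163.240.176.0/20
Host bits = 12
Set all host bits to 1:
Broadcast: 163.240.191.255


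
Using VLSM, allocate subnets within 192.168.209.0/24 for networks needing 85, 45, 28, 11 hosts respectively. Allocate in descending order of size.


85 hosts -> /25 (126 usable): 192.168.209.0/25
45 hosts -> /26 (62 usable): 192.168.209.128/26
28 hosts -> /27 (30 usable): 192.168.209.192/27
11 hosts -> /28 (14 usable): 192.168.209.224/28
Allocation: 192.168.209.0/25 (85 hosts, 126 usable); 192.168.209.128/26 (45 hosts, 62 usable); 192.168.209.192/27 (28 hosts, 30 usable); 192.168.209.224/28 (11 hosts, 14 usable)


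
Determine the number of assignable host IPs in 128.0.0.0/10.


Host bits = 32 - 10 = 22
Total addresses = 2^22 = 4194304
Usable = total - 2 (network and broadcast)
Usable hosts: 4194302


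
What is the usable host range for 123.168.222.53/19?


Network: 123.168.192.0
Broadcast: 123.168.223.255
First usable = network + 1
Last usable = broadcast - 1
Range: 123.168.192.1 to 123.168.223.254


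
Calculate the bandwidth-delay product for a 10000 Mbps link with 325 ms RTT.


BDP = bandwidth * RTT
= 10000 Mbps * 325 ms
= 10000 * 1e6 * 325 / 1000 bits
= 3250000000 bits
= 406250000 bytes
= 396728.5156 KB
BDP = 3250000000 bits (406250000 bytes)


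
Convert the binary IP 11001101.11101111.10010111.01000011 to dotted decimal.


11001101 = 205
11101111 = 239
10010111 = 151
01000011 = 67
IP: 205.239.151.67


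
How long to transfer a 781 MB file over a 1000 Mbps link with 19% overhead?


Effective throughput = 1000 * (1 - 19/100) = 810 Mbps
File size in Mb = 781 * 8 = 6248 Mb
Time = 6248 / 810
Time = 7.7136 seconds


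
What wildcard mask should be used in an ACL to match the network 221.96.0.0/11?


Subnet mask: 255.224.0.0
Wildcard = 255.255.255.255 - subnet mask
255 - 255 = 0
255 - 224 = 31
255 - 0 = 255
255 - 0 = 255
Wildcard: 0.31.255.255


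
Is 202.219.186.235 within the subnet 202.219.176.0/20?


Subnet network: 202.219.176.0
Test IP AND mask: 202.219.176.0
Yes, 202.219.186.235 is in 202.219.176.0/20


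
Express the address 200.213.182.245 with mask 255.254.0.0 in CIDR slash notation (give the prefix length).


Binary: 11111111.11111110.00000000.00000000
Count leading 1s
Prefix: /15


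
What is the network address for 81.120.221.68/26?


IP:   01010001.01111000.11011101.01000100
Mask: 11111111.11111111.11111111.11000000
AND operation:
Net:  01010001.01111000.11011101.01000000
Network: 81.120.221.64/26


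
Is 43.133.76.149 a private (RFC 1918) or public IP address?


RFC 1918 private ranges:
  10.0.0.0/8 (10.0.0.0 - 10.255.255.255)
  172.16.0.0/12 (172.16.0.0 - 172.31.255.255)
  192.168.0.0/16 (192.168.0.0 - 192.168.255.255)
Public (not in any RFC 1918 range)


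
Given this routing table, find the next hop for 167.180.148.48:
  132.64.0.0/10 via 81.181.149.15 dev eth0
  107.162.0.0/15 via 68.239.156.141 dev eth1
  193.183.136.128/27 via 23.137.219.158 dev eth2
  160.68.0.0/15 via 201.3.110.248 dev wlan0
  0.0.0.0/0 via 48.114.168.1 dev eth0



Longest prefix match for 167.180.148.48:
  /10 132.64.0.0: no
  /15 107.162.0.0: no
  /27 193.183.136.128: no
  /15 160.68.0.0: no
  /0 0.0.0.0: MATCH
Selected: next-hop 48.114.168.1 via eth0 (matched /0)


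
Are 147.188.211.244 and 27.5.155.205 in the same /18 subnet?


Mask: 255.255.192.0
147.188.211.244 AND mask = 147.188.192.0
27.5.155.205 AND mask = 27.5.128.0
No, different subnets (147.188.192.0 vs 27.5.128.0)


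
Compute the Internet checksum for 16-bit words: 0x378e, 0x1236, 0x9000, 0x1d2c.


Sum all words (with carry folding):
+ 0x378e = 0x378e
+ 0x1236 = 0x49c4
+ 0x9000 = 0xd9c4
+ 0x1d2c = 0xf6f0
One's complement: ~0xf6f0
Checksum = 0x090f


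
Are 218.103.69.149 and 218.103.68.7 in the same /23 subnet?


Mask: 255.255.254.0
218.103.69.149 AND mask = 218.103.68.0
218.103.68.7 AND mask = 218.103.68.0
Yes, same subnet (218.103.68.0)


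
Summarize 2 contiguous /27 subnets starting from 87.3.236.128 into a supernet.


Original prefix: /27
Number of subnets: 2 = 2^1
New prefix = 27 - 1 = 26
Supernet: 87.3.236.128/26


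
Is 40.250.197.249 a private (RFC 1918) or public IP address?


RFC 1918 private ranges:
  10.0.0.0/8 (10.0.0.0 - 10.255.255.255)
  172.16.0.0/12 (172.16.0.0 - 172.31.255.255)
  192.168.0.0/16 (192.168.0.0 - 192.168.255.255)
Public (not in any RFC 1918 range)


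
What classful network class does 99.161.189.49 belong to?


First octet: 99
Binary: 01100011
0xxxxxxx -> Class A (1-126)
Class A, default mask 255.0.0.0 (/8)


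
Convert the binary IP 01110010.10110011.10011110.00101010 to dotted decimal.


01110010 = 114
10110011 = 179
10011110 = 158
00101010 = 42
IP: 114.179.158.42


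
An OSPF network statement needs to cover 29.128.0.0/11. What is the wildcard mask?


Subnet mask: 255.224.0.0
Wildcard = 255.255.255.255 - subnet mask
255 - 255 = 0
255 - 224 = 31
255 - 0 = 255
255 - 0 = 255
Wildcard: 0.31.255.255


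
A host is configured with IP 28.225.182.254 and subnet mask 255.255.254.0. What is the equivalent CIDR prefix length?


Binary: 11111111.11111111.11111110.00000000
Count leading 1s
Prefix: /23


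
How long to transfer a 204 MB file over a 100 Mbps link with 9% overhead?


Effective throughput = 100 * (1 - 9/100) = 91 Mbps
File size in Mb = 204 * 8 = 1632 Mb
Time = 1632 / 91
Time = 17.9341 seconds


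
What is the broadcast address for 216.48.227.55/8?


Network: 216.0.0.0/8
Host bits = 24
Set all host bits to 1:
Broadcast: 216.255.255.255


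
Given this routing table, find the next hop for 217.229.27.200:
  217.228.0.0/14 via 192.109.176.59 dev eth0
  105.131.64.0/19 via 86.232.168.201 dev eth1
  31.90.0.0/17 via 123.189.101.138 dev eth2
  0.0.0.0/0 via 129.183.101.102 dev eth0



Longest prefix match for 217.229.27.200:
  /14 217.228.0.0: MATCH
  /19 105.131.64.0: no
  /17 31.90.0.0: no
  /0 0.0.0.0: MATCH
Selected: next-hop 192.109.176.59 via eth0 (matched /14)


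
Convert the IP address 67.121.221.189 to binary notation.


67 = 01000011
121 = 01111001
221 = 11011101
189 = 10111101
Binary: 01000011.01111001.11011101.10111101


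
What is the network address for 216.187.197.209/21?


IP:   11011000.10111011.11000101.11010001
Mask: 11111111.11111111.11111000.00000000
AND operation:
Net:  11011000.10111011.11000000.00000000
Network: 216.187.192.0/21


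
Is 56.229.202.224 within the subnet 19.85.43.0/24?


Subnet network: 19.85.43.0
Test IP AND mask: 56.229.202.0
No, 56.229.202.224 is not in 19.85.43.0/24


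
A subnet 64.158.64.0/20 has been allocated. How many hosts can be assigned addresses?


Host bits = 32 - 20 = 12
Total addresses = 2^12 = 4096
Usable = total - 2 (network and broadcast)
Usable hosts: 4094


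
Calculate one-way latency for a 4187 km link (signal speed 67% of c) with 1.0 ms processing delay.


Speed = 0.67 * 3e5 km/s = 201000 km/s
Propagation delay = 4187 / 201000 = 0.0208 s = 20.8308 ms
Processing delay = 1.0 ms
Total one-way latency = 21.8308 ms


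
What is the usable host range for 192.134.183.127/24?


Network: 192.134.183.0
Broadcast: 192.134.183.255
First usable = network + 1
Last usable = broadcast - 1
Range: 192.134.183.1 to 192.134.183.254


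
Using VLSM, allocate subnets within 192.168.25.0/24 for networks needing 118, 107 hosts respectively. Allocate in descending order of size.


118 hosts -> /25 (126 usable): 192.168.25.0/25
107 hosts -> /25 (126 usable): 192.168.25.128/25
Allocation: 192.168.25.0/25 (118 hosts, 126 usable); 192.168.25.128/25 (107 hosts, 126 usable)


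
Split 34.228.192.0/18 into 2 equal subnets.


New prefix = 18 + 1 = 19
Each subnet has 8192 addresses
  34.228.192.0/19
  34.228.224.0/19
Subnets: 34.228.192.0/19, 34.228.224.0/19


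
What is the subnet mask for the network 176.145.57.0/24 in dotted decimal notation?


/24 means 24 network bits, 8 host bits
Binary: 11111111111111111111111100000000
Mask: 255.255.255.0


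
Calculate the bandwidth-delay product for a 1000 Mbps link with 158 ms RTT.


BDP = bandwidth * RTT
= 1000 Mbps * 158 ms
= 1000 * 1e6 * 158 / 1000 bits
= 158000000 bits
= 19750000 bytes
= 19287.1094 KB
BDP = 158000000 bits (19750000 bytes)


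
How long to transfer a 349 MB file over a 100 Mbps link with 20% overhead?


Effective throughput = 100 * (1 - 20/100) = 80 Mbps
File size in Mb = 349 * 8 = 2792 Mb
Time = 2792 / 80
Time = 34.9 seconds


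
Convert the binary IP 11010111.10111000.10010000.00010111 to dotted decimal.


11010111 = 215
10111000 = 184
10010000 = 144
00010111 = 23
IP: 215.184.144.23


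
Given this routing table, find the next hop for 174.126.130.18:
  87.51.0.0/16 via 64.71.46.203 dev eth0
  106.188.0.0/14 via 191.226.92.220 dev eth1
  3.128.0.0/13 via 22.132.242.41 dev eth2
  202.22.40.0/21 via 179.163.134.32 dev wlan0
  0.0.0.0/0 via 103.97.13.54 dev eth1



Longest prefix match for 174.126.130.18:
  /16 87.51.0.0: no
  /14 106.188.0.0: no
  /13 3.128.0.0: no
  /21 202.22.40.0: no
  /0 0.0.0.0: MATCH
Selected: next-hop 103.97.13.54 via eth1 (matched /0)


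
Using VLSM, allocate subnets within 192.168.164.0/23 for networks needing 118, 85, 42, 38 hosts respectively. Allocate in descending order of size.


118 hosts -> /25 (126 usable): 192.168.164.0/25
85 hosts -> /25 (126 usable): 192.168.164.128/25
42 hosts -> /26 (62 usable): 192.168.165.0/26
38 hosts -> /26 (62 usable): 192.168.165.64/26
Allocation: 192.168.164.0/25 (118 hosts, 126 usable); 192.168.164.128/25 (85 hosts, 126 usable); 192.168.165.0/26 (42 hosts, 62 usable); 192.168.165.64/26 (38 hosts, 62 usable)


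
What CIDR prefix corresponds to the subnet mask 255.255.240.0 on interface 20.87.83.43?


Binary: 11111111.11111111.11110000.00000000
Count leading 1s
Prefix: /20


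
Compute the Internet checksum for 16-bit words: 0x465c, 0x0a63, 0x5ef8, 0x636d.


Sum all words (with carry folding):
+ 0x465c = 0x465c
+ 0x0a63 = 0x50bf
+ 0x5ef8 = 0xafb7
+ 0x636d = 0x1325
One's complement: ~0x1325
Checksum = 0xecda


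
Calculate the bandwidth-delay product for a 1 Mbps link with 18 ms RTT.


BDP = bandwidth * RTT
= 1 Mbps * 18 ms
= 1 * 1e6 * 18 / 1000 bits
= 18000 bits
= 2250 bytes
= 2.1973 KB
BDP = 18000 bits (2250 bytes)


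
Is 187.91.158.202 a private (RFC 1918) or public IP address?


RFC 1918 private ranges:
  10.0.0.0/8 (10.0.0.0 - 10.255.255.255)
  172.16.0.0/12 (172.16.0.0 - 172.31.255.255)
  192.168.0.0/16 (192.168.0.0 - 192.168.255.255)
Public (not in any RFC 1918 range)


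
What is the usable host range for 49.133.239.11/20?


Network: 49.133.224.0
Broadcast: 49.133.239.255
First usable = network + 1
Last usable = broadcast - 1
Range: 49.133.224.1 to 49.133.239.254


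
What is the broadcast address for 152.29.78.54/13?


Network: 152.24.0.0/13
Host bits = 19
Set all host bits to 1:
Broadcast: 152.31.255.255


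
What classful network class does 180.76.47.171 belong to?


First octet: 180
Binary: 10110100
10xxxxxx -> Class B (128-191)
Class B, default mask 255.255.0.0 (/16)


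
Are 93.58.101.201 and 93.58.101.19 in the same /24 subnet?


Mask: 255.255.255.0
93.58.101.201 AND mask = 93.58.101.0
93.58.101.19 AND mask = 93.58.101.0
Yes, same subnet (93.58.101.0)


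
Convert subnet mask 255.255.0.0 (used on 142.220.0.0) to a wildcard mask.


Subnet mask: 255.255.0.0
Wildcard = 255.255.255.255 - subnet mask
255 - 255 = 0
255 - 255 = 0
255 - 0 = 255
255 - 0 = 255
Wildcard: 0.0.255.255


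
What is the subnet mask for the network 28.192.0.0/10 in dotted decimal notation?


/10 means 10 network bits, 22 host bits
Binary: 11111111110000000000000000000000
Mask: 255.192.0.0


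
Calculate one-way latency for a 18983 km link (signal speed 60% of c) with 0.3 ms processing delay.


Speed = 0.6 * 3e5 km/s = 180000 km/s
Propagation delay = 18983 / 180000 = 0.1055 s = 105.4611 ms
Processing delay = 0.3 ms
Total one-way latency = 105.7611 ms


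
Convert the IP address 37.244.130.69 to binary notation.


37 = 00100101
244 = 11110100
130 = 10000010
69 = 01000101
Binary: 00100101.11110100.10000010.01000101


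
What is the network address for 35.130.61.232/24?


IP:   00100011.10000010.00111101.11101000
Mask: 11111111.11111111.11111111.00000000
AND operation:
Net:  00100011.10000010.00111101.00000000
Network: 35.130.61.0/24


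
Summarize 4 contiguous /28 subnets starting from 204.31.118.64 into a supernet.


Original prefix: /28
Number of subnets: 4 = 2^2
New prefix = 28 - 2 = 26
Supernet: 204.31.118.64/26


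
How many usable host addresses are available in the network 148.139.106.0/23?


Host bits = 32 - 23 = 9
Total addresses = 2^9 = 512
Usable = total - 2 (network and broadcast)
Usable hosts: 510


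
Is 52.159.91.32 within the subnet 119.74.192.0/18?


Subnet network: 119.74.192.0
Test IP AND mask: 52.159.64.0
No, 52.159.91.32 is not in 119.74.192.0/18


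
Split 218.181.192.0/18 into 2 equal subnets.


New prefix = 18 + 1 = 19
Each subnet has 8192 addresses
  218.181.192.0/19
  218.181.224.0/19
Subnets: 218.181.192.0/19, 218.181.224.0/19


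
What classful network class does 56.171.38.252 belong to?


First octet: 56
Binary: 00111000
0xxxxxxx -> Class A (1-126)
Class A, default mask 255.0.0.0 (/8)


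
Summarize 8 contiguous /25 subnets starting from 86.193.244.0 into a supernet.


Original prefix: /25
Number of subnets: 8 = 2^3
New prefix = 25 - 3 = 22
Supernet: 86.193.244.0/22


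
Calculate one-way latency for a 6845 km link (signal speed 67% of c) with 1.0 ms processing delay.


Speed = 0.67 * 3e5 km/s = 201000 km/s
Propagation delay = 6845 / 201000 = 0.0341 s = 34.0547 ms
Processing delay = 1.0 ms
Total one-way latency = 35.0547 ms


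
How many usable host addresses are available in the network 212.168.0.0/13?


Host bits = 32 - 13 = 19
Total addresses = 2^19 = 524288
Usable = total - 2 (network and broadcast)
Usable hosts: 524286


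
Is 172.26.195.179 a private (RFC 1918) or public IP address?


RFC 1918 private ranges:
  10.0.0.0/8 (10.0.0.0 - 10.255.255.255)
  172.16.0.0/12 (172.16.0.0 - 172.31.255.255)
  192.168.0.0/16 (192.168.0.0 - 192.168.255.255)
Private (in 172.16.0.0/12)


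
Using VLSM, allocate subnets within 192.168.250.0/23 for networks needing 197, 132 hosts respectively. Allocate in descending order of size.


197 hosts -> /24 (254 usable): 192.168.250.0/24
132 hosts -> /24 (254 usable): 192.168.251.0/24
Allocation: 192.168.250.0/24 (197 hosts, 254 usable); 192.168.251.0/24 (132 hosts, 254 usable)


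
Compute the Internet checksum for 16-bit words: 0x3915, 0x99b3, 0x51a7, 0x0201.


Sum all words (with carry folding):
+ 0x3915 = 0x3915
+ 0x99b3 = 0xd2c8
+ 0x51a7 = 0x2470
+ 0x0201 = 0x2671
One's complement: ~0x2671
Checksum = 0xd98e


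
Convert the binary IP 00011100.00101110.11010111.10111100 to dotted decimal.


00011100 = 28
00101110 = 46
11010111 = 215
10111100 = 188
IP: 28.46.215.188


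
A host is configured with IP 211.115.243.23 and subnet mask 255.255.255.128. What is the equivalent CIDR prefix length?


Binary: 11111111.11111111.11111111.10000000
Count leading 1s
Prefix: /25


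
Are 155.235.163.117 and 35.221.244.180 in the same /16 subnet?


Mask: 255.255.0.0
155.235.163.117 AND mask = 155.235.0.0
35.221.244.180 AND mask = 35.221.0.0
No, different subnets (155.235.0.0 vs 35.221.0.0)


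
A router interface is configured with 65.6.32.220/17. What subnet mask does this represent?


/17 means 17 network bits, 15 host bits
Binary: 11111111111111111000000000000000
Mask: 255.255.128.0


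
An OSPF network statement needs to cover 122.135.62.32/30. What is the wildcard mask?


Subnet mask: 255.255.255.252
Wildcard = 255.255.255.255 - subnet mask
255 - 255 = 0
255 - 255 = 0
255 - 255 = 0
255 - 252 = 3
Wildcard: 0.0.0.3


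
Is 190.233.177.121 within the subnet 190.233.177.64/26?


Subnet network: 190.233.177.64
Test IP AND mask: 190.233.177.64
Yes, 190.233.177.121 is in 190.233.177.64/26


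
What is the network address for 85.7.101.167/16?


IP:   01010101.00000111.01100101.10100111
Mask: 11111111.11111111.00000000.00000000
AND operation:
Net:  01010101.00000111.00000000.00000000
Network: 85.7.0.0/16


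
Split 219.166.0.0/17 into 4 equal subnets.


New prefix = 17 + 2 = 19
Each subnet has 8192 addresses
  219.166.0.0/19
  219.166.32.0/19
  219.166.64.0/19
  219.166.96.0/19
Subnets: 219.166.0.0/19, 219.166.32.0/19, 219.166.64.0/19, 219.166.96.0/19


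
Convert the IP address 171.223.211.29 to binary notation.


171 = 10101011
223 = 11011111
211 = 11010011
29 = 00011101
Binary: 10101011.11011111.11010011.00011101


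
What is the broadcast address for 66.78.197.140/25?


Network: 66.78.197.128/25
Host bits = 7
Set all host bits to 1:
Broadcast: 66.78.197.255


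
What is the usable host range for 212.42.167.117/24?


Network: 212.42.167.0
Broadcast: 212.42.167.255
First usable = network + 1
Last usable = broadcast - 1
Range: 212.42.167.1 to 212.42.167.254


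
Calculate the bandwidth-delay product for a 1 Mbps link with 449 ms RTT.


BDP = bandwidth * RTT
= 1 Mbps * 449 ms
= 1 * 1e6 * 449 / 1000 bits
= 449000 bits
= 56125 bytes
= 54.8096 KB
BDP = 449000 bits (56125 bytes)


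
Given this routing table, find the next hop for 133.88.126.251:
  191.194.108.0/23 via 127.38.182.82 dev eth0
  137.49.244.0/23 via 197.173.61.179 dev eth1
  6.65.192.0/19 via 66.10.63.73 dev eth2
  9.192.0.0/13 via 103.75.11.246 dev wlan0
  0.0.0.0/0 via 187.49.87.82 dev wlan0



Longest prefix match for 133.88.126.251:
  /23 191.194.108.0: no
  /23 137.49.244.0: no
  /19 6.65.192.0: no
  /13 9.192.0.0: no
  /0 0.0.0.0: MATCH
Selected: next-hop 187.49.87.82 via wlan0 (matched /0)


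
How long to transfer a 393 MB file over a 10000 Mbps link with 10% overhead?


Effective throughput = 10000 * (1 - 10/100) = 9000 Mbps
File size in Mb = 393 * 8 = 3144 Mb
Time = 3144 / 9000
Time = 0.3493 seconds


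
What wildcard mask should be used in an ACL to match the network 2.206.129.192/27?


Subnet mask: 255.255.255.224
Wildcard = 255.255.255.255 - subnet mask
255 - 255 = 0
255 - 255 = 0
255 - 255 = 0
255 - 224 = 31
Wildcard: 0.0.0.31


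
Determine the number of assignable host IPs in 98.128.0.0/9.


Host bits = 32 - 9 = 23
Total addresses = 2^23 = 8388608
Usable = total - 2 (network and broadcast)
Usable hosts: 8388606


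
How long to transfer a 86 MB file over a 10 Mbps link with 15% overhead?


Effective throughput = 10 * (1 - 15/100) = 8.5 Mbps
File size in Mb = 86 * 8 = 688 Mb
Time = 688 / 8.5
Time = 80.9412 seconds


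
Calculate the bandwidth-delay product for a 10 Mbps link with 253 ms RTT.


BDP = bandwidth * RTT
= 10 Mbps * 253 ms
= 10 * 1e6 * 253 / 1000 bits
= 2530000 bits
= 316250 bytes
= 308.8379 KB
BDP = 2530000 bits (316250 bytes)


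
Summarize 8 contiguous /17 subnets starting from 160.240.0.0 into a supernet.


Original prefix: /17
Number of subnets: 8 = 2^3
New prefix = 17 - 3 = 14
Supernet: 160.240.0.0/14


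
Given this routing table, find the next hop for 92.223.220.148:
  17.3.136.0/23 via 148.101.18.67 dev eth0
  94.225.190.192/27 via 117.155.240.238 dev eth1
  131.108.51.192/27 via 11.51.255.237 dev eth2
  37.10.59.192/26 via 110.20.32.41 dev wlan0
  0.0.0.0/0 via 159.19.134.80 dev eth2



Longest prefix match for 92.223.220.148:
  /23 17.3.136.0: no
  /27 94.225.190.192: no
  /27 131.108.51.192: no
  /26 37.10.59.192: no
  /0 0.0.0.0: MATCH
Selected: next-hop 159.19.134.80 via eth2 (matched /0)


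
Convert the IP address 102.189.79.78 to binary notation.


102 = 01100110
189 = 10111101
79 = 01001111
78 = 01001110
Binary: 01100110.10111101.01001111.01001110


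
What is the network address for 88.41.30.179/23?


IP:   01011000.00101001.00011110.10110011
Mask: 11111111.11111111.11111110.00000000
AND operation:
Net:  01011000.00101001.00011110.00000000
Network: 88.41.30.0/23


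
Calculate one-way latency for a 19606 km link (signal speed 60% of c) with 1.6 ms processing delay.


Speed = 0.6 * 3e5 km/s = 180000 km/s
Propagation delay = 19606 / 180000 = 0.1089 s = 108.9222 ms
Processing delay = 1.6 ms
Total one-way latency = 110.5222 ms


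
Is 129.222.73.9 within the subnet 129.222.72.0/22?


Subnet network: 129.222.72.0
Test IP AND mask: 129.222.72.0
Yes, 129.222.73.9 is in 129.222.72.0/22


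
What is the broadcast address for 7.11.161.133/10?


Network: 7.0.0.0/10
Host bits = 22
Set all host bits to 1:
Broadcast: 7.63.255.255


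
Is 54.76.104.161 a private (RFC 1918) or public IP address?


RFC 1918 private ranges:
  10.0.0.0/8 (10.0.0.0 - 10.255.255.255)
  172.16.0.0/12 (172.16.0.0 - 172.31.255.255)
  192.168.0.0/16 (192.168.0.0 - 192.168.255.255)
Public (not in any RFC 1918 range)


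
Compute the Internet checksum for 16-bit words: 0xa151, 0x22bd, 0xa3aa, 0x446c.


Sum all words (with carry folding):
+ 0xa151 = 0xa151
+ 0x22bd = 0xc40e
+ 0xa3aa = 0x67b9
+ 0x446c = 0xac25
One's complement: ~0xac25
Checksum = 0x53da


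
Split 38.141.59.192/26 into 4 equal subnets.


New prefix = 26 + 2 = 28
Each subnet has 16 addresses
  38.141.59.192/28
  38.141.59.208/28
  38.141.59.224/28
  38.141.59.240/28
Subnets: 38.141.59.192/28, 38.141.59.208/28, 38.141.59.224/28, 38.141.59.240/28


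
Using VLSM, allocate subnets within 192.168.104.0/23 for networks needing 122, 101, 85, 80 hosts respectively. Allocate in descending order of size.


122 hosts -> /25 (126 usable): 192.168.104.0/25
101 hosts -> /25 (126 usable): 192.168.104.128/25
85 hosts -> /25 (126 usable): 192.168.105.0/25
80 hosts -> /25 (126 usable): 192.168.105.128/25
Allocation: 192.168.104.0/25 (122 hosts, 126 usable); 192.168.104.128/25 (101 hosts, 126 usable); 192.168.105.0/25 (85 hosts, 126 usable); 192.168.105.128/25 (80 hosts, 126 usable)


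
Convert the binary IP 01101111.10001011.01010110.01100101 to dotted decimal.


01101111 = 111
10001011 = 139
01010110 = 86
01100101 = 101
IP: 111.139.86.101


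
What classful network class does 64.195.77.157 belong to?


First octet: 64
Binary: 01000000
0xxxxxxx -> Class A (1-126)
Class A, default mask 255.0.0.0 (/8)


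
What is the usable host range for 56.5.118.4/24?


Network: 56.5.118.0
Broadcast: 56.5.118.255
First usable = network + 1
Last usable = broadcast - 1
Range: 56.5.118.1 to 56.5.118.254


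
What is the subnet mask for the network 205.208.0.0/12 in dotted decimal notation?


/12 means 12 network bits, 20 host bits
Binary: 11111111111100000000000000000000
Mask: 255.240.0.0


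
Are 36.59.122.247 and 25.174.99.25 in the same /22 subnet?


Mask: 255.255.252.0
36.59.122.247 AND mask = 36.59.120.0
25.174.99.25 AND mask = 25.174.96.0
No, different subnets (36.59.120.0 vs 25.174.96.0)


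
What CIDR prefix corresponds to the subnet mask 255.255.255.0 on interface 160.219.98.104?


Binary: 11111111.11111111.11111111.00000000
Count leading 1s
Prefix: /24


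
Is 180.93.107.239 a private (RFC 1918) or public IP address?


RFC 1918 private ranges:
  10.0.0.0/8 (10.0.0.0 - 10.255.255.255)
  172.16.0.0/12 (172.16.0.0 - 172.31.255.255)
  192.168.0.0/16 (192.168.0.0 - 192.168.255.255)
Public (not in any RFC 1918 range)


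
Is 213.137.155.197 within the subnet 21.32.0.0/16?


Subnet network: 21.32.0.0
Test IP AND mask: 213.137.0.0
No, 213.137.155.197 is not in 21.32.0.0/16


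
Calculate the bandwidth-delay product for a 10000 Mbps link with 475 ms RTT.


BDP = bandwidth * RTT
= 10000 Mbps * 475 ms
= 10000 * 1e6 * 475 / 1000 bits
= 4750000000 bits
= 593750000 bytes
= 579833.9844 KB
BDP = 4750000000 bits (593750000 bytes)


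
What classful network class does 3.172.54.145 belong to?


First octet: 3
Binary: 00000011
0xxxxxxx -> Class A (1-126)
Class A, default mask 255.0.0.0 (/8)
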